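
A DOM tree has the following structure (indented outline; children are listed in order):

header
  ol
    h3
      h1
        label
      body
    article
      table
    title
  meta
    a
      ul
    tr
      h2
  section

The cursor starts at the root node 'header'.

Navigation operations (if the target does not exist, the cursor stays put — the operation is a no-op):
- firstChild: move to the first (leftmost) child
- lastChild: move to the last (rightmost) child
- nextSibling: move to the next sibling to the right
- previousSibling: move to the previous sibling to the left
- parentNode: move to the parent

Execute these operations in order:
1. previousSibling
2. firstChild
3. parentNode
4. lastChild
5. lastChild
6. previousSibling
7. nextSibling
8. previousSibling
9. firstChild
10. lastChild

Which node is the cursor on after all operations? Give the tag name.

After 1 (previousSibling): header (no-op, stayed)
After 2 (firstChild): ol
After 3 (parentNode): header
After 4 (lastChild): section
After 5 (lastChild): section (no-op, stayed)
After 6 (previousSibling): meta
After 7 (nextSibling): section
After 8 (previousSibling): meta
After 9 (firstChild): a
After 10 (lastChild): ul

Answer: ul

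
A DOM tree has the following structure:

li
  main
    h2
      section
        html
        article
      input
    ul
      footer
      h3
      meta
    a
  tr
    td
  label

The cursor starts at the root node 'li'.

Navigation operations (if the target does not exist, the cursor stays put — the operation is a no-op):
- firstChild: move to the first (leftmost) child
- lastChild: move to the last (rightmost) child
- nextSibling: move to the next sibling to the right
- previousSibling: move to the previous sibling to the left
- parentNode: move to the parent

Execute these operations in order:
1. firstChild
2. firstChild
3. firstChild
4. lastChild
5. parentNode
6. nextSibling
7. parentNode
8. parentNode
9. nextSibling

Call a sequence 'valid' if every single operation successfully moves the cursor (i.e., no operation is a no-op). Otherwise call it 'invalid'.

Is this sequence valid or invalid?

After 1 (firstChild): main
After 2 (firstChild): h2
After 3 (firstChild): section
After 4 (lastChild): article
After 5 (parentNode): section
After 6 (nextSibling): input
After 7 (parentNode): h2
After 8 (parentNode): main
After 9 (nextSibling): tr

Answer: valid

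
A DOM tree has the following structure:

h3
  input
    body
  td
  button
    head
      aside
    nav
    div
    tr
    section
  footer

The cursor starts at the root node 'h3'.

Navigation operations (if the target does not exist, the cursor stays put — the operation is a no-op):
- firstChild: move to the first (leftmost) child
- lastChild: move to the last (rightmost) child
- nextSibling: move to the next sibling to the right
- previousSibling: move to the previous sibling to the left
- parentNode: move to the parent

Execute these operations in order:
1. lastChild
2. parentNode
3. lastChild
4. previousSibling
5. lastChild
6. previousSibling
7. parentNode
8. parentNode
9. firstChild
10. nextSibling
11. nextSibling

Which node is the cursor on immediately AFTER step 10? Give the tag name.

Answer: td

Derivation:
After 1 (lastChild): footer
After 2 (parentNode): h3
After 3 (lastChild): footer
After 4 (previousSibling): button
After 5 (lastChild): section
After 6 (previousSibling): tr
After 7 (parentNode): button
After 8 (parentNode): h3
After 9 (firstChild): input
After 10 (nextSibling): td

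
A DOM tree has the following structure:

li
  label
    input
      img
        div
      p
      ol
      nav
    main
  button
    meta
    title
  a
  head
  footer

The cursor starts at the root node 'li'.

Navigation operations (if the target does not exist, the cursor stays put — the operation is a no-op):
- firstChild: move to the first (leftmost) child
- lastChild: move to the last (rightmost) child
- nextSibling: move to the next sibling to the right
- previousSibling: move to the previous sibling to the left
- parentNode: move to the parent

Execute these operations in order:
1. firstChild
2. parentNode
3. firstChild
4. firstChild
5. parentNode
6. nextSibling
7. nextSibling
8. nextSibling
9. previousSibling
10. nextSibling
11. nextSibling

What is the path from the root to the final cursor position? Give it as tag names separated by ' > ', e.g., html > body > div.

Answer: li > footer

Derivation:
After 1 (firstChild): label
After 2 (parentNode): li
After 3 (firstChild): label
After 4 (firstChild): input
After 5 (parentNode): label
After 6 (nextSibling): button
After 7 (nextSibling): a
After 8 (nextSibling): head
After 9 (previousSibling): a
After 10 (nextSibling): head
After 11 (nextSibling): footer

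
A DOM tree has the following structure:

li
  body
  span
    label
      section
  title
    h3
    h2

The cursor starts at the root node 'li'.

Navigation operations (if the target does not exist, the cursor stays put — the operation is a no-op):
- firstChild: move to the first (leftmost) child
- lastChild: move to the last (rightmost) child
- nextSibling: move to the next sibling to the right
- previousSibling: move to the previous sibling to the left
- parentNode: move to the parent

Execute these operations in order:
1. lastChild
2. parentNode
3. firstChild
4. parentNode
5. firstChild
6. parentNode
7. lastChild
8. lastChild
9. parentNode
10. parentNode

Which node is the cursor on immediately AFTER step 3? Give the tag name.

Answer: body

Derivation:
After 1 (lastChild): title
After 2 (parentNode): li
After 3 (firstChild): body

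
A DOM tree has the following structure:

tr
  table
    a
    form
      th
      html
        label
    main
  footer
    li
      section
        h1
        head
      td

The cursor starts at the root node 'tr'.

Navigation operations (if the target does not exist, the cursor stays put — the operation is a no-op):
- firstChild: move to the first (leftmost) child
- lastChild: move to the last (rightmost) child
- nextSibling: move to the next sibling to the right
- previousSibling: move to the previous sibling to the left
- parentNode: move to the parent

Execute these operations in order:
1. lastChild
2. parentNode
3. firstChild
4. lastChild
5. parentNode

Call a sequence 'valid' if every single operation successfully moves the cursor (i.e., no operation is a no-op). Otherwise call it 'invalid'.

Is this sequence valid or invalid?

Answer: valid

Derivation:
After 1 (lastChild): footer
After 2 (parentNode): tr
After 3 (firstChild): table
After 4 (lastChild): main
After 5 (parentNode): table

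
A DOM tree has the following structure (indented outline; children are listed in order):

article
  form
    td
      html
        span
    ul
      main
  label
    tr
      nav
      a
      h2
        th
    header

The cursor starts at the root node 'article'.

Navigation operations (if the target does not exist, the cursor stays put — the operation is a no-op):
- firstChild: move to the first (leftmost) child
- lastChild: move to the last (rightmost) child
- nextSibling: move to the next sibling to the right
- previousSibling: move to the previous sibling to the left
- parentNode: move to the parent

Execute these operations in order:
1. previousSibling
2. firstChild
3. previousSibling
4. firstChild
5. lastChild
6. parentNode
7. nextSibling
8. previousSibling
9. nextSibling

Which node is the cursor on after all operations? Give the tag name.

After 1 (previousSibling): article (no-op, stayed)
After 2 (firstChild): form
After 3 (previousSibling): form (no-op, stayed)
After 4 (firstChild): td
After 5 (lastChild): html
After 6 (parentNode): td
After 7 (nextSibling): ul
After 8 (previousSibling): td
After 9 (nextSibling): ul

Answer: ul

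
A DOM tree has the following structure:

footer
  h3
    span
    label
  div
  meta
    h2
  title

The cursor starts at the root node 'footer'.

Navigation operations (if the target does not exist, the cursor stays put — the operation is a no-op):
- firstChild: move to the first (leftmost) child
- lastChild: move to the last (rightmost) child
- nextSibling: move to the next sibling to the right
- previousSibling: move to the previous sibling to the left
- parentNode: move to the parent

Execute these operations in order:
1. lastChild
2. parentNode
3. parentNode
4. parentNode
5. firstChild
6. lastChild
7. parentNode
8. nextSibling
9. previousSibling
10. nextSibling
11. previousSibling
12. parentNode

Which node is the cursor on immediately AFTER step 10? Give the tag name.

After 1 (lastChild): title
After 2 (parentNode): footer
After 3 (parentNode): footer (no-op, stayed)
After 4 (parentNode): footer (no-op, stayed)
After 5 (firstChild): h3
After 6 (lastChild): label
After 7 (parentNode): h3
After 8 (nextSibling): div
After 9 (previousSibling): h3
After 10 (nextSibling): div

Answer: div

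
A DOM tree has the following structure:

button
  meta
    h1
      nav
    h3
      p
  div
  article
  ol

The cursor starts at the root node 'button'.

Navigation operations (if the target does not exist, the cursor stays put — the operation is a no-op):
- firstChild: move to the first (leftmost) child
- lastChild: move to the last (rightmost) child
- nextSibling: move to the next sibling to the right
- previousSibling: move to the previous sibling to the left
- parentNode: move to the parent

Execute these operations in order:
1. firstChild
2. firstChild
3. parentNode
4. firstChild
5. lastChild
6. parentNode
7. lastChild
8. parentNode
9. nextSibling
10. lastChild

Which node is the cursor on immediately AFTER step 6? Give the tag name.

After 1 (firstChild): meta
After 2 (firstChild): h1
After 3 (parentNode): meta
After 4 (firstChild): h1
After 5 (lastChild): nav
After 6 (parentNode): h1

Answer: h1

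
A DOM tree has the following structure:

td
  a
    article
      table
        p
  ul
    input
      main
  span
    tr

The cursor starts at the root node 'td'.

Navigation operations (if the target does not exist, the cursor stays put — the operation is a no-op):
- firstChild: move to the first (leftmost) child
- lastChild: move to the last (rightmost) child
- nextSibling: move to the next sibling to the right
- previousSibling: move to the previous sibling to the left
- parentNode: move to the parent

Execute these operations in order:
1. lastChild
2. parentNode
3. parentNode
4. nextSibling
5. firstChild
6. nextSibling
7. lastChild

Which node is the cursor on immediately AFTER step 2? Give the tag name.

After 1 (lastChild): span
After 2 (parentNode): td

Answer: td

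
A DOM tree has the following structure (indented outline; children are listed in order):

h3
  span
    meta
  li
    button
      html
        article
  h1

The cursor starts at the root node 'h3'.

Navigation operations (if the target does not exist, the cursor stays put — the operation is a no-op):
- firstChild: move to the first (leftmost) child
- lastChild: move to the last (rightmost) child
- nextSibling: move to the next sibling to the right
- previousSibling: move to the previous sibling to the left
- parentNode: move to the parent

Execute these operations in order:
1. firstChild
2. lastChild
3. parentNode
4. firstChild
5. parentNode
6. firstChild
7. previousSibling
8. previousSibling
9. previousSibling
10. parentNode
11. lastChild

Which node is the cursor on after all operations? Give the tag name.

Answer: meta

Derivation:
After 1 (firstChild): span
After 2 (lastChild): meta
After 3 (parentNode): span
After 4 (firstChild): meta
After 5 (parentNode): span
After 6 (firstChild): meta
After 7 (previousSibling): meta (no-op, stayed)
After 8 (previousSibling): meta (no-op, stayed)
After 9 (previousSibling): meta (no-op, stayed)
After 10 (parentNode): span
After 11 (lastChild): meta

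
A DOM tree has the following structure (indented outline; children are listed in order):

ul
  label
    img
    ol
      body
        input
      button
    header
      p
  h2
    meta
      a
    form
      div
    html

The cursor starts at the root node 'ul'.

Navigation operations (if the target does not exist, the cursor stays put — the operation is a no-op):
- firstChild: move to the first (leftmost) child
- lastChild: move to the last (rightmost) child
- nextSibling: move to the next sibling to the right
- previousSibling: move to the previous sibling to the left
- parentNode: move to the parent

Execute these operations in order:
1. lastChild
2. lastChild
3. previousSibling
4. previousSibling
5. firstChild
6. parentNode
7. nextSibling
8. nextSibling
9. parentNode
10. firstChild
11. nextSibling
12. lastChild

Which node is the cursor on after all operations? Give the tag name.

After 1 (lastChild): h2
After 2 (lastChild): html
After 3 (previousSibling): form
After 4 (previousSibling): meta
After 5 (firstChild): a
After 6 (parentNode): meta
After 7 (nextSibling): form
After 8 (nextSibling): html
After 9 (parentNode): h2
After 10 (firstChild): meta
After 11 (nextSibling): form
After 12 (lastChild): div

Answer: div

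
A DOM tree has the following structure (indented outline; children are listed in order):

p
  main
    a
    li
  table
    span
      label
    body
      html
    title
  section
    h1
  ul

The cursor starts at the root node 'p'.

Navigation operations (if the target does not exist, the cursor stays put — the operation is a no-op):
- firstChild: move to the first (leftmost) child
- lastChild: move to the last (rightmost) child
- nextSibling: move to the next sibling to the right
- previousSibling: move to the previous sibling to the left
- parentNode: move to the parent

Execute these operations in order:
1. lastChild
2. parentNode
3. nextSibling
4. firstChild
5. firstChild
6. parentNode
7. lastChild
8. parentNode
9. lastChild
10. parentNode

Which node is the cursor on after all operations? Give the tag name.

Answer: main

Derivation:
After 1 (lastChild): ul
After 2 (parentNode): p
After 3 (nextSibling): p (no-op, stayed)
After 4 (firstChild): main
After 5 (firstChild): a
After 6 (parentNode): main
After 7 (lastChild): li
After 8 (parentNode): main
After 9 (lastChild): li
After 10 (parentNode): main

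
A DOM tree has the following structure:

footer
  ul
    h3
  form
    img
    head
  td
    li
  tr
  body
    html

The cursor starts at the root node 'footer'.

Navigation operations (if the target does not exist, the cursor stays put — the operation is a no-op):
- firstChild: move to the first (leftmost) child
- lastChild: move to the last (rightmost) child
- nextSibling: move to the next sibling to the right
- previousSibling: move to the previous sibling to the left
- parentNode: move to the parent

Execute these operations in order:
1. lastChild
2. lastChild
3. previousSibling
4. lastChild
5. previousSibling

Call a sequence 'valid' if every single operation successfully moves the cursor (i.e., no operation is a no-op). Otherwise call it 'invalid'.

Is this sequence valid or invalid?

Answer: invalid

Derivation:
After 1 (lastChild): body
After 2 (lastChild): html
After 3 (previousSibling): html (no-op, stayed)
After 4 (lastChild): html (no-op, stayed)
After 5 (previousSibling): html (no-op, stayed)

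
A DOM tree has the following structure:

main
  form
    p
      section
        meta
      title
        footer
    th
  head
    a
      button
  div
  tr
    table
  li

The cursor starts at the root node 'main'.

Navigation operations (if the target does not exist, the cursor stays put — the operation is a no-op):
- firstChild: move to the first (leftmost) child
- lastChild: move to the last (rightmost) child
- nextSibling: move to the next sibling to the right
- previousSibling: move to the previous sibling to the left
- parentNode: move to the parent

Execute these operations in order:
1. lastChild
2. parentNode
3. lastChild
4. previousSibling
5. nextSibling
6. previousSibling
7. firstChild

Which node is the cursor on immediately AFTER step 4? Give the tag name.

After 1 (lastChild): li
After 2 (parentNode): main
After 3 (lastChild): li
After 4 (previousSibling): tr

Answer: tr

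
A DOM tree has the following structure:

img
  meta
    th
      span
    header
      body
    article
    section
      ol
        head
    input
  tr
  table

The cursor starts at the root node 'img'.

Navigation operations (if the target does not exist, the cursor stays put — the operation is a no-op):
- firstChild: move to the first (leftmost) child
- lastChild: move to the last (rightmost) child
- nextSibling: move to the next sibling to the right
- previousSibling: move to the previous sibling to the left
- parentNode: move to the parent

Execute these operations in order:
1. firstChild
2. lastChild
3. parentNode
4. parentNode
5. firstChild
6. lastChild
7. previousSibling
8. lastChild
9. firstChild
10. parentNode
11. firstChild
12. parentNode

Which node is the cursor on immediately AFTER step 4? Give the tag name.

Answer: img

Derivation:
After 1 (firstChild): meta
After 2 (lastChild): input
After 3 (parentNode): meta
After 4 (parentNode): img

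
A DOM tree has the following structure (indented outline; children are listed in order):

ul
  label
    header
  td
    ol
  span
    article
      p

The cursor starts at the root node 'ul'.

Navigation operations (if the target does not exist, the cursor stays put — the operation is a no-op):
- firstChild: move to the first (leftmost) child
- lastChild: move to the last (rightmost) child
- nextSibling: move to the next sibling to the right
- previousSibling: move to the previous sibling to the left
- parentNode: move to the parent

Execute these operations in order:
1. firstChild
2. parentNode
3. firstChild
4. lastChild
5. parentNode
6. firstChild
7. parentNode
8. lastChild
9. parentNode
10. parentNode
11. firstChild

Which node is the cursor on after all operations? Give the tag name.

After 1 (firstChild): label
After 2 (parentNode): ul
After 3 (firstChild): label
After 4 (lastChild): header
After 5 (parentNode): label
After 6 (firstChild): header
After 7 (parentNode): label
After 8 (lastChild): header
After 9 (parentNode): label
After 10 (parentNode): ul
After 11 (firstChild): label

Answer: label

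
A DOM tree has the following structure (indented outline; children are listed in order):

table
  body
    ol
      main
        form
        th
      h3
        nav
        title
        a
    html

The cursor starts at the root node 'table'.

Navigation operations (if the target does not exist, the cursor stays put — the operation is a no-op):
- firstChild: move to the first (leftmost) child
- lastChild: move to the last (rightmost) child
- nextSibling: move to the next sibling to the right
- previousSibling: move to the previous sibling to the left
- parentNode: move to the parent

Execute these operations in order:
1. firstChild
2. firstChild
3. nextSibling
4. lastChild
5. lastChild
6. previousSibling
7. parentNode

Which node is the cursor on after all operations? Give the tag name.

After 1 (firstChild): body
After 2 (firstChild): ol
After 3 (nextSibling): html
After 4 (lastChild): html (no-op, stayed)
After 5 (lastChild): html (no-op, stayed)
After 6 (previousSibling): ol
After 7 (parentNode): body

Answer: body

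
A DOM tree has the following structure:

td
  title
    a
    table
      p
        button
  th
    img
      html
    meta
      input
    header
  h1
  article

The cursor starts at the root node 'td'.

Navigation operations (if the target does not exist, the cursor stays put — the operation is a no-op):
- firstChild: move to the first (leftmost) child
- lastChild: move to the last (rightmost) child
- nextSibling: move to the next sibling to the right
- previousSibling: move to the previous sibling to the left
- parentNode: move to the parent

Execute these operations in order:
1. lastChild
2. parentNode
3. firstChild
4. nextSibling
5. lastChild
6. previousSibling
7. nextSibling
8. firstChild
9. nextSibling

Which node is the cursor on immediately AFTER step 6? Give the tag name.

After 1 (lastChild): article
After 2 (parentNode): td
After 3 (firstChild): title
After 4 (nextSibling): th
After 5 (lastChild): header
After 6 (previousSibling): meta

Answer: meta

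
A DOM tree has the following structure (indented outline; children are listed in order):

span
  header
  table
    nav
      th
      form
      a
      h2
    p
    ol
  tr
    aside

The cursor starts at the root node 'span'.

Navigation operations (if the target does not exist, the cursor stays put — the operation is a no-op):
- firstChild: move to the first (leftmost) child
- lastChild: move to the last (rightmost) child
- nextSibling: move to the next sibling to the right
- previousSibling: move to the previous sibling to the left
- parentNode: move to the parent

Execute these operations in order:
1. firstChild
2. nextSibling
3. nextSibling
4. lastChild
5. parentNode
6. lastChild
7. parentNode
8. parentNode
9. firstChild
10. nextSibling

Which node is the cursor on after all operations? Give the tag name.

After 1 (firstChild): header
After 2 (nextSibling): table
After 3 (nextSibling): tr
After 4 (lastChild): aside
After 5 (parentNode): tr
After 6 (lastChild): aside
After 7 (parentNode): tr
After 8 (parentNode): span
After 9 (firstChild): header
After 10 (nextSibling): table

Answer: table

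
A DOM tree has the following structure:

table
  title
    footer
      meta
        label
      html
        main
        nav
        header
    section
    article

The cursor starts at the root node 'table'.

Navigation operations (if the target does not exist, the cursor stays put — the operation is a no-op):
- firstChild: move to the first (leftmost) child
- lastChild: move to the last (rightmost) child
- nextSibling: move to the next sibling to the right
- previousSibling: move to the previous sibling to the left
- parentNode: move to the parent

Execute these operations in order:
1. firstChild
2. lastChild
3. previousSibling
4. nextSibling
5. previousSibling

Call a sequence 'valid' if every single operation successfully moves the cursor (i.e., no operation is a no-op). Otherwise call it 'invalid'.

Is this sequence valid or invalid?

After 1 (firstChild): title
After 2 (lastChild): article
After 3 (previousSibling): section
After 4 (nextSibling): article
After 5 (previousSibling): section

Answer: valid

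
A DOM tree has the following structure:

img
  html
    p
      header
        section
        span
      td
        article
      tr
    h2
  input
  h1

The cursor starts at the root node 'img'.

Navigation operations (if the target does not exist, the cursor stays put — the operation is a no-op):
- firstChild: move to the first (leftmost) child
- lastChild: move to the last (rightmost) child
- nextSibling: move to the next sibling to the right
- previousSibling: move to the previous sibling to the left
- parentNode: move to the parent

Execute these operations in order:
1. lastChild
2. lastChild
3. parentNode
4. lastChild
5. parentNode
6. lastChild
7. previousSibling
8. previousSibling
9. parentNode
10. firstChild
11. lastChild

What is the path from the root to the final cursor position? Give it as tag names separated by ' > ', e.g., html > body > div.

After 1 (lastChild): h1
After 2 (lastChild): h1 (no-op, stayed)
After 3 (parentNode): img
After 4 (lastChild): h1
After 5 (parentNode): img
After 6 (lastChild): h1
After 7 (previousSibling): input
After 8 (previousSibling): html
After 9 (parentNode): img
After 10 (firstChild): html
After 11 (lastChild): h2

Answer: img > html > h2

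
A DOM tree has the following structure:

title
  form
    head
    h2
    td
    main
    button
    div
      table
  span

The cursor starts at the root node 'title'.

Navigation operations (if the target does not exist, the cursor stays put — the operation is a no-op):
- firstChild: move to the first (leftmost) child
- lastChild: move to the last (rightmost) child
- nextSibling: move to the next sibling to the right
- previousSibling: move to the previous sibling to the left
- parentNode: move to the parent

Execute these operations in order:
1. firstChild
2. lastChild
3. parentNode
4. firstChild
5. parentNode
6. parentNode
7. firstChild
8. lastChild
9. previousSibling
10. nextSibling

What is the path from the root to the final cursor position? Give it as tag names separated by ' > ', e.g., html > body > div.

Answer: title > form > div

Derivation:
After 1 (firstChild): form
After 2 (lastChild): div
After 3 (parentNode): form
After 4 (firstChild): head
After 5 (parentNode): form
After 6 (parentNode): title
After 7 (firstChild): form
After 8 (lastChild): div
After 9 (previousSibling): button
After 10 (nextSibling): div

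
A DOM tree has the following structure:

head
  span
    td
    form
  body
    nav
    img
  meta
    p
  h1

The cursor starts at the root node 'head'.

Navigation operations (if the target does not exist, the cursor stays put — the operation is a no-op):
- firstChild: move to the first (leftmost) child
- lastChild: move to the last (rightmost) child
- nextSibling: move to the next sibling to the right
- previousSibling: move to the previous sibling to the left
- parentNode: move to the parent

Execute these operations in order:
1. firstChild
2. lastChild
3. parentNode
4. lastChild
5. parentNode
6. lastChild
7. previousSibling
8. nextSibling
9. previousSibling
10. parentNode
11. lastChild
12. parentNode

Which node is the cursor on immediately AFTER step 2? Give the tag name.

After 1 (firstChild): span
After 2 (lastChild): form

Answer: form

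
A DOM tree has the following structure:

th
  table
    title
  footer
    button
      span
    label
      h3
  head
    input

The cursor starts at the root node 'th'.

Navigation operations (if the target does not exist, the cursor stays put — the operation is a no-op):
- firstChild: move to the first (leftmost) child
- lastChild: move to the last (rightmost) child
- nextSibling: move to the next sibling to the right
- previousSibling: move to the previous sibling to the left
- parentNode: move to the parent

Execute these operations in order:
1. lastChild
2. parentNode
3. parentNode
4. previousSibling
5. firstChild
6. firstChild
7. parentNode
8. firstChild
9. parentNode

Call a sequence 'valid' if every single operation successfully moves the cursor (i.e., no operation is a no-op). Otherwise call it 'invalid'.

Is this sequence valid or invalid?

After 1 (lastChild): head
After 2 (parentNode): th
After 3 (parentNode): th (no-op, stayed)
After 4 (previousSibling): th (no-op, stayed)
After 5 (firstChild): table
After 6 (firstChild): title
After 7 (parentNode): table
After 8 (firstChild): title
After 9 (parentNode): table

Answer: invalid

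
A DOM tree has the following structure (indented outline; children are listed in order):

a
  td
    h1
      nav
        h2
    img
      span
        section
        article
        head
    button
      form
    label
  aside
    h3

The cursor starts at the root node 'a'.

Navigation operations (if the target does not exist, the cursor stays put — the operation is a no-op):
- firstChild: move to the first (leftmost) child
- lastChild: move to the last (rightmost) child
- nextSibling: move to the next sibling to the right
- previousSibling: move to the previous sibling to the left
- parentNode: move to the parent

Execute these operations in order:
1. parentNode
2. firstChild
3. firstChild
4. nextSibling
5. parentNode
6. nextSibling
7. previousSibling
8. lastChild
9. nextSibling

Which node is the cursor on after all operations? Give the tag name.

Answer: label

Derivation:
After 1 (parentNode): a (no-op, stayed)
After 2 (firstChild): td
After 3 (firstChild): h1
After 4 (nextSibling): img
After 5 (parentNode): td
After 6 (nextSibling): aside
After 7 (previousSibling): td
After 8 (lastChild): label
After 9 (nextSibling): label (no-op, stayed)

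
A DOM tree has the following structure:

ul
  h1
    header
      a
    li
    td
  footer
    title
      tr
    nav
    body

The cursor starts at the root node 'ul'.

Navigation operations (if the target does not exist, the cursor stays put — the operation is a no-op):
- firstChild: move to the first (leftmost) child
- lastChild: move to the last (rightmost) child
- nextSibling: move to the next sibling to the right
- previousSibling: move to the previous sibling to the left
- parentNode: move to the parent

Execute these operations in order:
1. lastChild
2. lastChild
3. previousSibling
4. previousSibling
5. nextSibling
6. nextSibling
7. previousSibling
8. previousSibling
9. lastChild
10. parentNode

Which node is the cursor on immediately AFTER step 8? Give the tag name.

After 1 (lastChild): footer
After 2 (lastChild): body
After 3 (previousSibling): nav
After 4 (previousSibling): title
After 5 (nextSibling): nav
After 6 (nextSibling): body
After 7 (previousSibling): nav
After 8 (previousSibling): title

Answer: title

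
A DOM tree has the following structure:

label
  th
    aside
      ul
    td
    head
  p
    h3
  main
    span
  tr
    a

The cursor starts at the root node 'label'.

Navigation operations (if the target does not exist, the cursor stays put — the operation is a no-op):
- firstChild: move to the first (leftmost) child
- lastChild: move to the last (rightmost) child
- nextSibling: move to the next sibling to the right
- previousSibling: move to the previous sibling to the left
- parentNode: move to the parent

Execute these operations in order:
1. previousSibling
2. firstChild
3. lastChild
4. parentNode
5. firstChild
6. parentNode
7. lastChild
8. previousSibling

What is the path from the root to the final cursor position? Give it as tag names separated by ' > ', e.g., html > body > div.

Answer: label > th > td

Derivation:
After 1 (previousSibling): label (no-op, stayed)
After 2 (firstChild): th
After 3 (lastChild): head
After 4 (parentNode): th
After 5 (firstChild): aside
After 6 (parentNode): th
After 7 (lastChild): head
After 8 (previousSibling): td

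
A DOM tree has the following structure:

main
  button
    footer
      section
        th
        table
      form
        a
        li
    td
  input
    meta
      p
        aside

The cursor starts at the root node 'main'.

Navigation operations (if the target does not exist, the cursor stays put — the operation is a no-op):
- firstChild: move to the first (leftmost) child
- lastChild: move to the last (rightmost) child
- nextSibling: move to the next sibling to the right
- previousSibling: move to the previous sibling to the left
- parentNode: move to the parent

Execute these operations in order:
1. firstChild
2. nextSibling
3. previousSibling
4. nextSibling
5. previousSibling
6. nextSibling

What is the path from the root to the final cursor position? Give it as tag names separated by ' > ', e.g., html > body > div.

Answer: main > input

Derivation:
After 1 (firstChild): button
After 2 (nextSibling): input
After 3 (previousSibling): button
After 4 (nextSibling): input
After 5 (previousSibling): button
After 6 (nextSibling): input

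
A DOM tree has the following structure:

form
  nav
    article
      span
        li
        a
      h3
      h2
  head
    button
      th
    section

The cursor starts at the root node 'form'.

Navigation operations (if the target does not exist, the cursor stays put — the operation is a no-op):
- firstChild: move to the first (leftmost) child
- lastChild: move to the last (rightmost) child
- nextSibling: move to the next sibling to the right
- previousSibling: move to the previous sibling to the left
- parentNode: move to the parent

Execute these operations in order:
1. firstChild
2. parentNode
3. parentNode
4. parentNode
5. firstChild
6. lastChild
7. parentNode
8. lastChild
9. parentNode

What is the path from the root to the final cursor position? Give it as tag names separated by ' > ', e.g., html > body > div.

After 1 (firstChild): nav
After 2 (parentNode): form
After 3 (parentNode): form (no-op, stayed)
After 4 (parentNode): form (no-op, stayed)
After 5 (firstChild): nav
After 6 (lastChild): article
After 7 (parentNode): nav
After 8 (lastChild): article
After 9 (parentNode): nav

Answer: form > nav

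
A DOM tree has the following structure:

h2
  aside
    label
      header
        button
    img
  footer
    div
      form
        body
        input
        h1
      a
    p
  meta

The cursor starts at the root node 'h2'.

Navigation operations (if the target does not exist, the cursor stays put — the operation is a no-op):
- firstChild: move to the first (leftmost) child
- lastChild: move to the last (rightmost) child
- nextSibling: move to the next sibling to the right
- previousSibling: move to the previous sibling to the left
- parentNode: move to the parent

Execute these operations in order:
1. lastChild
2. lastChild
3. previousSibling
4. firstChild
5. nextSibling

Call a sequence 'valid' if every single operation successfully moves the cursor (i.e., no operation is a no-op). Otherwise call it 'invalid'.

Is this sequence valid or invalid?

Answer: invalid

Derivation:
After 1 (lastChild): meta
After 2 (lastChild): meta (no-op, stayed)
After 3 (previousSibling): footer
After 4 (firstChild): div
After 5 (nextSibling): p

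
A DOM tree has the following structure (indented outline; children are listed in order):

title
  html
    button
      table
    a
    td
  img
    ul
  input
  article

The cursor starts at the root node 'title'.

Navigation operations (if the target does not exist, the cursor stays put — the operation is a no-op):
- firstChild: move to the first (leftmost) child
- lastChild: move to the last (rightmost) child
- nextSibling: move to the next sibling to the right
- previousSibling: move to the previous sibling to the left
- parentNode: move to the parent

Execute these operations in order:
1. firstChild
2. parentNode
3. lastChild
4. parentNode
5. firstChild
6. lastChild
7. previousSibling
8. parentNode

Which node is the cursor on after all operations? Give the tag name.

After 1 (firstChild): html
After 2 (parentNode): title
After 3 (lastChild): article
After 4 (parentNode): title
After 5 (firstChild): html
After 6 (lastChild): td
After 7 (previousSibling): a
After 8 (parentNode): html

Answer: html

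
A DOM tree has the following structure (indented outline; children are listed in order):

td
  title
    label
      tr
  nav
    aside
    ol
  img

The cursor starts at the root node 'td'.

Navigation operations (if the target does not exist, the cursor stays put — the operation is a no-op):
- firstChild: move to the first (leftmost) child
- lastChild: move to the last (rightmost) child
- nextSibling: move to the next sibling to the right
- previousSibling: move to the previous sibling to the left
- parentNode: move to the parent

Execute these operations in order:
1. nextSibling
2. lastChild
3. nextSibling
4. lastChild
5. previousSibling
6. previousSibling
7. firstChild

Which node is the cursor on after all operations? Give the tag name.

After 1 (nextSibling): td (no-op, stayed)
After 2 (lastChild): img
After 3 (nextSibling): img (no-op, stayed)
After 4 (lastChild): img (no-op, stayed)
After 5 (previousSibling): nav
After 6 (previousSibling): title
After 7 (firstChild): label

Answer: label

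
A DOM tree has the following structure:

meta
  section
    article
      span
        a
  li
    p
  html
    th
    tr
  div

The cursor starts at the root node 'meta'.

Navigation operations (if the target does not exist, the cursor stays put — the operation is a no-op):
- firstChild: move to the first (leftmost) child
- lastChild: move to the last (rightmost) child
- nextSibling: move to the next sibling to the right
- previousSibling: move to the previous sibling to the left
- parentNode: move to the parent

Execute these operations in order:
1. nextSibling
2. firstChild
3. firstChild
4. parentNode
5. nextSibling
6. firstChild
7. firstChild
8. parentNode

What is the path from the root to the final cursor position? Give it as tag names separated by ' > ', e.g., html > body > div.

Answer: meta > li

Derivation:
After 1 (nextSibling): meta (no-op, stayed)
After 2 (firstChild): section
After 3 (firstChild): article
After 4 (parentNode): section
After 5 (nextSibling): li
After 6 (firstChild): p
After 7 (firstChild): p (no-op, stayed)
After 8 (parentNode): li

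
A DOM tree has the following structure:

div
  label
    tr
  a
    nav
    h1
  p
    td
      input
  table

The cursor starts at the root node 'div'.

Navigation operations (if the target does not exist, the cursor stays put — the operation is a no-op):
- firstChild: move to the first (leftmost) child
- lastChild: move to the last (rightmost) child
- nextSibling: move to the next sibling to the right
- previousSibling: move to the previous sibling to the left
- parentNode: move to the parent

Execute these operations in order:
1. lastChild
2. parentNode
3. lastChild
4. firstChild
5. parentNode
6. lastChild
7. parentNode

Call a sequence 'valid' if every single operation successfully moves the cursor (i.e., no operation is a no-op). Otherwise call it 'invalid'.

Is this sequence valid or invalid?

After 1 (lastChild): table
After 2 (parentNode): div
After 3 (lastChild): table
After 4 (firstChild): table (no-op, stayed)
After 5 (parentNode): div
After 6 (lastChild): table
After 7 (parentNode): div

Answer: invalid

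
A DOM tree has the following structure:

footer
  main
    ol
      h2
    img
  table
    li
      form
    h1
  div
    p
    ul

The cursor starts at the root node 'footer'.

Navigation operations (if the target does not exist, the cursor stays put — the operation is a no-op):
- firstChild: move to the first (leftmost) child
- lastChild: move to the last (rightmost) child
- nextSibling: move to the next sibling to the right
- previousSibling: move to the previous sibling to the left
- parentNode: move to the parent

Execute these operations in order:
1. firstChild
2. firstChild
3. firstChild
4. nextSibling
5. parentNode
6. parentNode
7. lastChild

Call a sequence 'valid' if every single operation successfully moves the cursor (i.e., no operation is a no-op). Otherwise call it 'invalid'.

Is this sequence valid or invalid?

Answer: invalid

Derivation:
After 1 (firstChild): main
After 2 (firstChild): ol
After 3 (firstChild): h2
After 4 (nextSibling): h2 (no-op, stayed)
After 5 (parentNode): ol
After 6 (parentNode): main
After 7 (lastChild): img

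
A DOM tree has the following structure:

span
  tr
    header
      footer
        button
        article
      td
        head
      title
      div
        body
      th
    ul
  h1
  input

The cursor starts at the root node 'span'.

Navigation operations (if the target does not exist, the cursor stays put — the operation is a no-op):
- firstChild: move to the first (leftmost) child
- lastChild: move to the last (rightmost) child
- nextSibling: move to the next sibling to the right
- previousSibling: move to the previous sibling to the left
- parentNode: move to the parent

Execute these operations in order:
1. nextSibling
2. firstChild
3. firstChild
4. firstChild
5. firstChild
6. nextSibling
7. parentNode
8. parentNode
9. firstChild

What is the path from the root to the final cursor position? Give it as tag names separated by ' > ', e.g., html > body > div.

After 1 (nextSibling): span (no-op, stayed)
After 2 (firstChild): tr
After 3 (firstChild): header
After 4 (firstChild): footer
After 5 (firstChild): button
After 6 (nextSibling): article
After 7 (parentNode): footer
After 8 (parentNode): header
After 9 (firstChild): footer

Answer: span > tr > header > footer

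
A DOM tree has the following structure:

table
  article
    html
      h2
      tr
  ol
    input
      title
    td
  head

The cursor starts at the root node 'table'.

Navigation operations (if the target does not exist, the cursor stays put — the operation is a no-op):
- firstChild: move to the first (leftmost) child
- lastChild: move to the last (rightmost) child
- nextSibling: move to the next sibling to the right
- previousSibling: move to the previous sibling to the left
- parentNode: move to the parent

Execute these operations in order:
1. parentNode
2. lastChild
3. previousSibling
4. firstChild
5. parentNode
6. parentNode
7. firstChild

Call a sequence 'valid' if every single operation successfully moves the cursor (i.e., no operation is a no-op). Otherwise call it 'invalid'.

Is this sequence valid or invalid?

Answer: invalid

Derivation:
After 1 (parentNode): table (no-op, stayed)
After 2 (lastChild): head
After 3 (previousSibling): ol
After 4 (firstChild): input
After 5 (parentNode): ol
After 6 (parentNode): table
After 7 (firstChild): article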